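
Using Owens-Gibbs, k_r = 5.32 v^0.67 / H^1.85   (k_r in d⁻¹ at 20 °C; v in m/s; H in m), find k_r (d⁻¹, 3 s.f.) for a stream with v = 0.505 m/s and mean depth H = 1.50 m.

k_r ≈ 1.59 d⁻¹

k_r = 5.32 × 0.505^0.67 / 1.50^1.85 = 5.32 × 0.6327 / 2.117 = 1.590 d⁻¹.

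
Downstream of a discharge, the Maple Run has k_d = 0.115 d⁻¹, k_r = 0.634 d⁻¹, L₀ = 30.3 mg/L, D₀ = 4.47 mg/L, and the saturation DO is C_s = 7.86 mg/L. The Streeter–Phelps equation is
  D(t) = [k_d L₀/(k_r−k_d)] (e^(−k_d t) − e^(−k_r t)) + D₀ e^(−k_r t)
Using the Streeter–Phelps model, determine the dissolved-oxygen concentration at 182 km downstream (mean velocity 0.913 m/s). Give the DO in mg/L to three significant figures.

DO ≈ 3.23 mg/L

Travel time t = x/v = 182 km / (0.913 m/s) = 182000 m / 0.913 m/s = 199300 s = 2.307 d.
k_d L₀/(k_r−k_d) = 0.115×30.3/(0.634−0.115) = 3.485/0.5190 = 6.714 mg/L.
e^(−k_d t) = e^(−0.115×2.307) = 0.7670; e^(−k_r t) = e^(−0.634×2.307) = 0.2316.
D = 6.714 × (0.7670 − 0.2316) + 4.47 × 0.2316 = 3.594 + 1.035 = 4.630 mg/L.
DO = C_s − D = 7.86 − 4.630 = 3.230 mg/L.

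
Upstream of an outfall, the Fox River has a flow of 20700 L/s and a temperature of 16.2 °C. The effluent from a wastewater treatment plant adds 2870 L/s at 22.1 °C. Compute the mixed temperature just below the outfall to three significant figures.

16.9 °C

Flow-weighted mixing: C = (Q_r C_r + Q_w C_w)/(Q_r + Q_w)
= (20700×16.2 + 2870×22.1)/(20700 + 2870) = 398800/23570 = 16.92 °C.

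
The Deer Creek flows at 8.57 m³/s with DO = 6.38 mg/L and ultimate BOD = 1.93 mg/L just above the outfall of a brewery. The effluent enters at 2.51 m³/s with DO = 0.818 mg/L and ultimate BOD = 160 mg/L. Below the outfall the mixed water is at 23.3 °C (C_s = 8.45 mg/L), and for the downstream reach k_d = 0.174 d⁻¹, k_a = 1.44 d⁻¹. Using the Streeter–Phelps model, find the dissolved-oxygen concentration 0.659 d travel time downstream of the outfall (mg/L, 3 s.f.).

Mixed DO = (8.57×6.38 + 2.51×0.818)/(8.57+2.51) = 56.73/11.08 = 5.120 mg/L.
Mixed L₀ = (8.57×1.93 + 2.51×160)/(11.08) = 418.1/11.08 = 37.74 mg/L.
Initial deficit D₀ = C_s − DO₀ = 8.45 − 5.120 = 3.330 mg/L.
D(0.659) = [0.174×37.74/(1.44−0.174)](e^(−0.174×0.659) − e^(−1.44×0.659)) + 3.330 e^(−1.44×0.659)
= 5.187 × (0.8917 − 0.3871) + 3.330 × 0.3871 = 3.906 mg/L.
DO = 8.45 − 3.906 = 4.544 mg/L.

DO ≈ 4.54 mg/L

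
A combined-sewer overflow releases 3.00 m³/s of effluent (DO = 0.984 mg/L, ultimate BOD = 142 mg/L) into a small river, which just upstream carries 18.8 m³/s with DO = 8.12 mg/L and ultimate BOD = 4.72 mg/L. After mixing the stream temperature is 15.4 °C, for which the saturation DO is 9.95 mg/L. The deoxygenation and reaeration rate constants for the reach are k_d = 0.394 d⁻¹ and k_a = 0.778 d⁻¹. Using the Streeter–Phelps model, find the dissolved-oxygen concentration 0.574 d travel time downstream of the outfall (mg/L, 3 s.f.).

Mixed DO = (18.8×8.12 + 3.00×0.984)/(18.8+3.00) = 155.6/21.80 = 7.138 mg/L.
Mixed L₀ = (18.8×4.72 + 3.00×142)/(21.80) = 514.7/21.80 = 23.61 mg/L.
Initial deficit D₀ = C_s − DO₀ = 9.95 − 7.138 = 2.812 mg/L.
D(0.574) = [0.394×23.61/(0.778−0.394)](e^(−0.394×0.574) − e^(−0.778×0.574)) + 2.812 e^(−0.778×0.574)
= 24.23 × (0.7976 − 0.6398) + 2.812 × 0.6398 = 5.622 mg/L.
DO = 9.95 − 5.622 = 4.328 mg/L.

DO ≈ 4.33 mg/L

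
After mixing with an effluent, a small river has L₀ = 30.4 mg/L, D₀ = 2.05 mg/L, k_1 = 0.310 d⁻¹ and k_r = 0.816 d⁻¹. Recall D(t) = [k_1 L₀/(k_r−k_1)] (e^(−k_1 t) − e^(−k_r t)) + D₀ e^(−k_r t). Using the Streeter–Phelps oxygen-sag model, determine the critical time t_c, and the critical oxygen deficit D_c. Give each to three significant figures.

With k_r/k_1 = 2.632 and 1 − D₀(k_r−k_1)/(k_1 L₀) = 0.8899,
t_c = ln(2.632 × 0.8899) / (0.816 − 0.310) = ln(2.343) / 0.5060 = 0.8512/0.5060 = 1.682 d.
L(t_c) = L₀ e^(−k_1 t_c) = 30.4 × 0.5936 = 18.05 mg/L, and at the critical point k_r D_c = k_1 L, so D_c = (0.310/0.816) × 18.05 = 6.856 mg/L.

t_c ≈ 1.68 d; D_c ≈ 6.86 mg/L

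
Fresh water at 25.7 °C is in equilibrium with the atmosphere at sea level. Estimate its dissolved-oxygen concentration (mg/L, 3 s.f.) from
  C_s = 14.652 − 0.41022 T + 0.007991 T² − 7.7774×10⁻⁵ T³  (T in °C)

C_s = 14.652 − 0.41022×25.7 + 0.007991×25.7² − 7.7774×10⁻⁵×25.7³ = 8.067 mg/L.

C_s ≈ 8.07 mg/L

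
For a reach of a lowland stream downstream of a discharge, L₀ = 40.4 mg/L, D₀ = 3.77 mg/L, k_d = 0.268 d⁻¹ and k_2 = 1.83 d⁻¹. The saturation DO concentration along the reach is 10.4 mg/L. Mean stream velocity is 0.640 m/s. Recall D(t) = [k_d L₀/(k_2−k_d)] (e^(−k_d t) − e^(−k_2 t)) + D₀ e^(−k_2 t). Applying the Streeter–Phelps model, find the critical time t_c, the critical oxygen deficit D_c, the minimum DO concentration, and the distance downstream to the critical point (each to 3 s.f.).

t_c = [1/(k_2−k_d)] ln[(k_2/k_d)(1 − D₀(k_2−k_d)/(k_d L₀))]
= [1/(1.83−0.268)] ln[(1.83/0.268)(1 − 3.77×1.562/(0.268×40.4))]
= (1/1.562) ln[6.828 × 0.4561] = 0.6402 × ln(3.115) = 0.6402 × 1.136 = 0.7273 d.
L(t_c) = L₀ e^(−k_d t_c) = 40.4 × 0.8229 = 33.25 mg/L, and at the critical point k_2 D_c = k_d L, so D_c = (0.268/1.83) × 33.25 = 4.869 mg/L.
Minimum DO = C_s − D_c = 10.4 − 4.869 = 5.531 mg/L.
x_c = v t_c = 0.640 m/s × 0.7273 d × 86400 s/d = 40220 m ≈ 40.2 km.

t_c ≈ 0.727 d; D_c ≈ 4.87 mg/L; min DO ≈ 5.53 mg/L; x_c ≈ 40.2 km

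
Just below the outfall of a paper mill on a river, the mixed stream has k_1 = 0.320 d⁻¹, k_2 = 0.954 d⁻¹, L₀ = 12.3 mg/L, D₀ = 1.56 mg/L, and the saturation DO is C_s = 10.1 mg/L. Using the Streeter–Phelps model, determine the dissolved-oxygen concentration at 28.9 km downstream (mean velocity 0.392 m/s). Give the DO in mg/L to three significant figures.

DO ≈ 7.43 mg/L

Travel time t = x/v = 28.9 km / (0.392 m/s) = 28900 m / 0.392 m/s = 73720 s = 0.8533 d.
k_1 L₀/(k_2−k_1) = 0.320×12.3/(0.954−0.320) = 3.936/0.6340 = 6.208 mg/L.
e^(−k_1 t) = e^(−0.320×0.8533) = 0.7611; e^(−k_2 t) = e^(−0.954×0.8533) = 0.4431.
D = 6.208 × (0.7611 − 0.4431) + 1.56 × 0.4431 = 1.974 + 0.6912 = 2.665 mg/L.
DO = C_s − D = 10.1 − 2.665 = 7.435 mg/L.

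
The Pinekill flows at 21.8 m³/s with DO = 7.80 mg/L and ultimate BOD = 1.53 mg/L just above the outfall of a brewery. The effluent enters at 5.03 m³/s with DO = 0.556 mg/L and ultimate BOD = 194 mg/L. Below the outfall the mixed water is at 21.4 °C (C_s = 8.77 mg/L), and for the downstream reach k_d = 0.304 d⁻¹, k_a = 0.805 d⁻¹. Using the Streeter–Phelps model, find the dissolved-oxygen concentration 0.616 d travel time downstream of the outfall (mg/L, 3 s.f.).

DO ≈ 2.33 mg/L

Mixed DO = (21.8×7.80 + 5.03×0.556)/(21.8+5.03) = 172.8/26.83 = 6.442 mg/L.
Mixed L₀ = (21.8×1.53 + 5.03×194)/(26.83) = 1009/26.83 = 37.61 mg/L.
Initial deficit D₀ = C_s − DO₀ = 8.77 − 6.442 = 2.328 mg/L.
D(0.616) = [0.304×37.61/(0.805−0.304)](e^(−0.304×0.616) − e^(−0.805×0.616)) + 2.328 e^(−0.805×0.616)
= 22.82 × (0.8292 − 0.6090) + 2.328 × 0.6090 = 6.443 mg/L.
DO = 8.77 − 6.443 = 2.327 mg/L.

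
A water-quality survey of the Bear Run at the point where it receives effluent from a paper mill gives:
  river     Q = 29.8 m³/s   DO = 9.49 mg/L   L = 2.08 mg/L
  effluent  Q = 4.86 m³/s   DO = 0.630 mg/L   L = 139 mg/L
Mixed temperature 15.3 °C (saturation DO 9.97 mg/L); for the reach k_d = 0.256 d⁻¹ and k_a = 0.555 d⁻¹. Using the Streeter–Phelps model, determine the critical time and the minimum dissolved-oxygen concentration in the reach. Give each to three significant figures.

t_c ≈ 2.26 d; minimum DO ≈ 4.46 mg/L

Mixed DO = (29.8×9.49 + 4.86×0.630)/(29.8+4.86) = 285.9/34.66 = 8.248 mg/L.
Mixed L₀ = (29.8×2.08 + 4.86×139)/(34.66) = 737.5/34.66 = 21.28 mg/L.
Initial deficit D₀ = C_s − DO₀ = 9.97 − 8.248 = 1.722 mg/L.
t_c = (1/0.2990) ln[(0.555/0.256)(1 − 1.722×0.2990/(0.256×21.28))] = 3.344 × ln(1.963) = 2.256 d.
D_c = (0.256/0.555) × 21.28 × e^(−0.256×2.256) = 0.4613 × 21.28 × 0.5613 = 5.509 mg/L.
Minimum DO = 9.97 − 5.509 = 4.461 mg/L.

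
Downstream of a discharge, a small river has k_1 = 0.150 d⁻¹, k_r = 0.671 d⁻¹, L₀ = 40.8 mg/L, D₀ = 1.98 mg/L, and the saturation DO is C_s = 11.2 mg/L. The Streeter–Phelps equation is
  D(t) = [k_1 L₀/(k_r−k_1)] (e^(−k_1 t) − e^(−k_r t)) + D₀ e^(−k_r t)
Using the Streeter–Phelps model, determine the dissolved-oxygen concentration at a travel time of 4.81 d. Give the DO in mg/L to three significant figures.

DO ≈ 5.88 mg/L

k_1 L₀/(k_r−k_1) = 0.150×40.8/(0.671−0.150) = 6.120/0.5210 = 11.75 mg/L.
e^(−k_1 t) = e^(−0.150×4.810) = 0.4860; e^(−k_r t) = e^(−0.671×4.810) = 0.03966.
D = 11.75 × (0.4860 − 0.03966) + 1.98 × 0.03966 = 5.243 + 0.07852 = 5.322 mg/L.
DO = C_s − D = 11.2 − 5.322 = 5.878 mg/L.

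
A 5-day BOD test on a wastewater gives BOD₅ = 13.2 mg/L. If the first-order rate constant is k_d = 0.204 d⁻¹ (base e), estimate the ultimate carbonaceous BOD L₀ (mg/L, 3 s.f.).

BOD₅ = L₀(1 − e^(−5k_d)) ⇒ L₀ = BOD₅ / (1 − e^(−5×0.204))
= 13.2 / (1 − 0.3606) = 13.2 / 0.6394 = 20.64 mg/L.

L₀ ≈ 20.6 mg/L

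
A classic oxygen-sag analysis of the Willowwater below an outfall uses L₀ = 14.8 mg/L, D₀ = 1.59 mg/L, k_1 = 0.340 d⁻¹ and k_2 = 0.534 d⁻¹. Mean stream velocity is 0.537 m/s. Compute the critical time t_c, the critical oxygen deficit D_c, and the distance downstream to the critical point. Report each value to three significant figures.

t_c ≈ 2.00 d; D_c ≈ 4.77 mg/L; x_c ≈ 92.8 km

t_c = [1/(k_2−k_1)] ln[(k_2/k_1)(1 − D₀(k_2−k_1)/(k_1 L₀))]
= [1/(0.534−0.340)] ln[(0.534/0.340)(1 − 1.59×0.1940/(0.340×14.8))]
= (1/0.1940) ln[1.571 × 0.9387] = 5.155 × ln(1.474) = 5.155 × 0.3882 = 2.001 d.
L(t_c) = L₀ e^(−k_1 t_c) = 14.8 × 0.5064 = 7.495 mg/L, and at the critical point k_2 D_c = k_1 L, so D_c = (0.340/0.534) × 7.495 = 4.772 mg/L.
x_c = v t_c = 0.537 m/s × 2.001 d × 86400 s/d = 92840 m ≈ 92.8 km.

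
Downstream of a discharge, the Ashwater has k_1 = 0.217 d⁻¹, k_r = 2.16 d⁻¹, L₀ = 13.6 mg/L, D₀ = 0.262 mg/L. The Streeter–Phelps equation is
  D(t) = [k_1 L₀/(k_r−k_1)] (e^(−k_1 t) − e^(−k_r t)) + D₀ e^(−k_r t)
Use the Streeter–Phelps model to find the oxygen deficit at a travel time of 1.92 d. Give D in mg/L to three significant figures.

k_1 L₀/(k_r−k_1) = 0.217×13.6/(2.16−0.217) = 2.951/1.943 = 1.519 mg/L.
e^(−k_1 t) = e^(−0.217×1.920) = 0.6593; e^(−k_r t) = e^(−2.16×1.920) = 0.01581.
D = 1.519 × (0.6593 − 0.01581) + 0.262 × 0.01581 = 0.9773 + 0.004142 = 0.9815 mg/L.

D ≈ 0.981 mg/L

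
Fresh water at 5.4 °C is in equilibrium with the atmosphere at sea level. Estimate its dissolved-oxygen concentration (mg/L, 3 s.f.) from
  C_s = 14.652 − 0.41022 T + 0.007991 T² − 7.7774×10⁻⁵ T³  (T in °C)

C_s ≈ 12.7 mg/L

C_s = 14.652 − 0.41022×5.4 + 0.007991×5.4² − 7.7774×10⁻⁵×5.4³ = 12.66 mg/L.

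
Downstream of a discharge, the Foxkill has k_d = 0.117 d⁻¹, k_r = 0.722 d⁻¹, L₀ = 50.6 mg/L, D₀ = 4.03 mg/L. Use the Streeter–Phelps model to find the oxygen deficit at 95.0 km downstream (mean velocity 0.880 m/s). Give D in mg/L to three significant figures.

Travel time t = x/v = 95.0 km / (0.880 m/s) = 95000 m / 0.880 m/s = 108000 s = 1.249 d.
k_d L₀/(k_r−k_d) = 0.117×50.6/(0.722−0.117) = 5.920/0.6050 = 9.785 mg/L.
e^(−k_d t) = e^(−0.117×1.249) = 0.8640; e^(−k_r t) = e^(−0.722×1.249) = 0.4057.
D = 9.785 × (0.8640 − 0.4057) + 4.03 × 0.4057 = 4.485 + 1.635 = 6.120 mg/L.

D ≈ 6.12 mg/L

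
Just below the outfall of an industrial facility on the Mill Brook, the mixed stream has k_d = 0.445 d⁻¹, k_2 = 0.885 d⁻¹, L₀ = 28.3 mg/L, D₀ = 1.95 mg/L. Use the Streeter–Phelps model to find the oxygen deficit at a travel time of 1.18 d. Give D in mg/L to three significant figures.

k_d L₀/(k_2−k_d) = 0.445×28.3/(0.885−0.445) = 12.59/0.4400 = 28.62 mg/L.
e^(−k_d t) = e^(−0.445×1.180) = 0.5915; e^(−k_2 t) = e^(−0.885×1.180) = 0.3519.
D = 28.62 × (0.5915 − 0.3519) + 1.95 × 0.3519 = 6.857 + 0.6863 = 7.543 mg/L.

D ≈ 7.54 mg/L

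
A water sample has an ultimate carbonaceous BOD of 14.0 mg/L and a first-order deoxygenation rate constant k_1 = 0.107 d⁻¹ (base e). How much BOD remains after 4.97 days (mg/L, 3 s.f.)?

L ≈ 8.23 mg/L

L_t = L₀ e^(−k_1 t) = 14.0 × e^(−0.107×4.97) = 14.0 × 0.5876 = 8.226 mg/L.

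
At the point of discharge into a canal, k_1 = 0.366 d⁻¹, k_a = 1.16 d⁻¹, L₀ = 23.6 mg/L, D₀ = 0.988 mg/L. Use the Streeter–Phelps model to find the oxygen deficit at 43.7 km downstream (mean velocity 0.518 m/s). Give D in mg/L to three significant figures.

D ≈ 4.42 mg/L

Travel time t = x/v = 43.7 km / (0.518 m/s) = 43700 m / 0.518 m/s = 84360 s = 0.9764 d.
k_1 L₀/(k_a−k_1) = 0.366×23.6/(1.16−0.366) = 8.638/0.7940 = 10.88 mg/L.
e^(−k_1 t) = e^(−0.366×0.9764) = 0.6995; e^(−k_a t) = e^(−1.16×0.9764) = 0.3222.
D = 10.88 × (0.6995 − 0.3222) + 0.988 × 0.3222 = 4.105 + 0.3183 = 4.423 mg/L.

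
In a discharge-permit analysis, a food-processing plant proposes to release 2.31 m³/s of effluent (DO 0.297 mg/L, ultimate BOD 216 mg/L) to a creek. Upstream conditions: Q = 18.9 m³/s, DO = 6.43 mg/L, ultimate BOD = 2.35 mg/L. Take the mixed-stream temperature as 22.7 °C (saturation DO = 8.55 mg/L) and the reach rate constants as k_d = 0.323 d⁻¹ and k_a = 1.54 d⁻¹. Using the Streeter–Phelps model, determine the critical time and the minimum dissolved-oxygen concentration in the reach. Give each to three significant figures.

Mixed DO = (18.9×6.43 + 2.31×0.297)/(18.9+2.31) = 122.2/21.21 = 5.762 mg/L.
Mixed L₀ = (18.9×2.35 + 2.31×216)/(21.21) = 543.4/21.21 = 25.62 mg/L.
Initial deficit D₀ = C_s − DO₀ = 8.55 − 5.762 = 2.788 mg/L.
t_c = (1/1.217) ln[(1.54/0.323)(1 − 2.788×1.217/(0.323×25.62))] = 0.8217 × ln(2.813) = 0.8498 d.
D_c = (0.323/1.54) × 25.62 × e^(−0.323×0.8498) = 0.2097 × 25.62 × 0.7600 = 4.084 mg/L.
Minimum DO = 8.55 − 4.084 = 4.466 mg/L.

t_c ≈ 0.850 d; minimum DO ≈ 4.47 mg/L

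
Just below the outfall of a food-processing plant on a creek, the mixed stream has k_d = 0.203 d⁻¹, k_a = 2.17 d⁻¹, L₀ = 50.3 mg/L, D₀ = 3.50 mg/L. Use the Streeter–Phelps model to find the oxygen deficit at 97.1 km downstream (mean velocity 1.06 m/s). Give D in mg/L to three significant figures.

D ≈ 4.02 mg/L

Travel time t = x/v = 97.1 km / (1.06 m/s) = 97100 m / 1.06 m/s = 91600 s = 1.060 d.
k_d L₀/(k_a−k_d) = 0.203×50.3/(2.17−0.203) = 10.21/1.967 = 5.191 mg/L.
e^(−k_d t) = e^(−0.203×1.060) = 0.8064; e^(−k_a t) = e^(−2.17×1.060) = 0.1002.
D = 5.191 × (0.8064 − 0.1002) + 3.50 × 0.1002 = 3.666 + 0.3507 = 4.016 mg/L.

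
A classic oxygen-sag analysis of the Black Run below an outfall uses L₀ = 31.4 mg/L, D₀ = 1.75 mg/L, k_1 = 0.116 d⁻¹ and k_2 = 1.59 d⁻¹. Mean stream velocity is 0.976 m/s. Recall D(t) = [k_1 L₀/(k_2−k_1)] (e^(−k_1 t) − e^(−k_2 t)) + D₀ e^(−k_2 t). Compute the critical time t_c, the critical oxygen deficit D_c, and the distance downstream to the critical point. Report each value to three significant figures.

t_c ≈ 0.940 d; D_c ≈ 2.05 mg/L; x_c ≈ 79.3 km

t_c = [1/(k_2−k_1)] ln[(k_2/k_1)(1 − D₀(k_2−k_1)/(k_1 L₀))]
= [1/(1.59−0.116)] ln[(1.59/0.116)(1 − 1.75×1.474/(0.116×31.4))]
= (1/1.474) ln[13.71 × 0.2918] = 0.6784 × ln(4.000) = 0.6784 × 1.386 = 0.9405 d.
D_c = (k_1/k_2) L₀ e^(−k_1 t_c) = (0.116/1.59) × 31.4 × e^(−0.116×0.9405) = 0.07296 × 31.4 × 0.8966 = 2.054 mg/L.
x_c = v t_c = 0.976 m/s × 0.9405 d × 86400 s/d = 79310 m ≈ 79.3 km.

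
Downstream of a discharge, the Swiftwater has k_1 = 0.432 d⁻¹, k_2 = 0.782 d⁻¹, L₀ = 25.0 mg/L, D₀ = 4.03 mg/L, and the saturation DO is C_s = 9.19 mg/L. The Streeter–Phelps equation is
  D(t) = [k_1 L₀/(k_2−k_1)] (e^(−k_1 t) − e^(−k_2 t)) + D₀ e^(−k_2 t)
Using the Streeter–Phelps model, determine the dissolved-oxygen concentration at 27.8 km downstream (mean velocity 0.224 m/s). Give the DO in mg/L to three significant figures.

Travel time t = x/v = 27.8 km / (0.224 m/s) = 27800 m / 0.224 m/s = 124100 s = 1.436 d.
k_1 L₀/(k_2−k_1) = 0.432×25.0/(0.782−0.432) = 10.80/0.3500 = 30.86 mg/L.
e^(−k_1 t) = e^(−0.432×1.436) = 0.5377; e^(−k_2 t) = e^(−0.782×1.436) = 0.3252.
D = 30.86 × (0.5377 − 0.3252) + 4.03 × 0.3252 = 6.555 + 1.311 = 7.866 mg/L.
DO = C_s − D = 9.19 − 7.866 = 1.324 mg/L.

DO ≈ 1.32 mg/L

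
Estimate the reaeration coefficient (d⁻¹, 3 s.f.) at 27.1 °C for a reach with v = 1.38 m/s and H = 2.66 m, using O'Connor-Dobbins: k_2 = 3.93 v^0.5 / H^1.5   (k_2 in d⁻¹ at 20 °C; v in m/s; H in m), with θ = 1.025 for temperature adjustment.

k_2 ≈ 1.27 d⁻¹

k_2(20) = 3.93 × 1.38^0.5 / 2.66^1.5 = 3.93 × 1.175 / 4.338 = 1.064 d⁻¹.
k_2(27.1) = 1.064 × 1.025^(27.1−20) = 1.064 × 1.192 = 1.268 d⁻¹.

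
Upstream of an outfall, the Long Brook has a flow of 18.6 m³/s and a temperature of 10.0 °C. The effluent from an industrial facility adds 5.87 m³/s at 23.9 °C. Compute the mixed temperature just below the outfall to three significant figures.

Flow-weighted mixing: C = (Q_r C_r + Q_w C_w)/(Q_r + Q_w)
= (18.6×10.0 + 5.87×23.9)/(18.6 + 5.87) = 326.3/24.47 = 13.33 °C.

13.3 °C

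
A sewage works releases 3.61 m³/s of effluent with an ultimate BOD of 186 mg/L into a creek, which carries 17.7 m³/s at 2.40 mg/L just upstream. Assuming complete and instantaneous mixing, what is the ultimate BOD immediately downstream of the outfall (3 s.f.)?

33.5 mg/L

Flow-weighted mixing: C = (Q_r C_r + Q_w C_w)/(Q_r + Q_w)
= (17.7×2.40 + 3.61×186)/(17.7 + 3.61) = 713.9/21.31 = 33.50 mg/L.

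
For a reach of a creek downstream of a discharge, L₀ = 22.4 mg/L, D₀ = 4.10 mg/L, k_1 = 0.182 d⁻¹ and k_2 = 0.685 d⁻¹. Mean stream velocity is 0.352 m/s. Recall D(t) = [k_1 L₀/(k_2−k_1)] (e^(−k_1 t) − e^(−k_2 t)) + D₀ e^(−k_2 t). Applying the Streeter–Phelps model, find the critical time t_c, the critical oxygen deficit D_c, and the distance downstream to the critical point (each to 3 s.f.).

t_c = [1/(k_2−k_1)] ln[(k_2/k_1)(1 − D₀(k_2−k_1)/(k_1 L₀))]
= [1/(0.685−0.182)] ln[(0.685/0.182)(1 − 4.10×0.5030/(0.182×22.4))]
= (1/0.5030) ln[3.764 × 0.4941] = 1.988 × ln(1.860) = 1.988 × 0.6205 = 1.234 d.
D_c = (k_1/k_2) L₀ e^(−k_1 t_c) = (0.182/0.685) × 22.4 × e^(−0.182×1.234) = 0.2657 × 22.4 × 0.7989 = 4.755 mg/L.
x_c = v t_c = 0.352 m/s × 1.234 d × 86400 s/d = 37520 m ≈ 37.5 km.

t_c ≈ 1.23 d; D_c ≈ 4.75 mg/L; x_c ≈ 37.5 km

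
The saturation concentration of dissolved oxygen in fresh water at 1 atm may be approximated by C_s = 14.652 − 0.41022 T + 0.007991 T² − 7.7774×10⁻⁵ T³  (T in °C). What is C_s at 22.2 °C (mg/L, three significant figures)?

C_s ≈ 8.63 mg/L

C_s = 14.652 − 0.41022×22.2 + 0.007991×22.2² − 7.7774×10⁻⁵×22.2³ = 8.632 mg/L.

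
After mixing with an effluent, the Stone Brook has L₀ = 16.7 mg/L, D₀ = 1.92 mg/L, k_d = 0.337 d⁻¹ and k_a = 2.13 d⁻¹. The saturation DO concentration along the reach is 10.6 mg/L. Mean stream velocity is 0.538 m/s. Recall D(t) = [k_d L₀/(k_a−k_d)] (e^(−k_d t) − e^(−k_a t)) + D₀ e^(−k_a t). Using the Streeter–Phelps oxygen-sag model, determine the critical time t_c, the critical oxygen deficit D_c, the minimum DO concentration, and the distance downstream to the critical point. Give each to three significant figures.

At the critical point dD/dt = 0, so k_d L₀ e^(−k_d t) = k_a D. Substituting D(t) from the Streeter–Phelps equation and solving for t gives
t_c = ln[(k_a/k_d)(1 − D₀(k_a−k_d)/(k_d L₀))] / (k_a−k_d).
Here k_a−k_d = 1.793 d⁻¹ and 1 − D₀(k_a−k_d)/(k_d L₀) = 1 − 1.92×1.793/(0.337×16.7) = 0.3883, so
t_c = ln(6.320 × 0.3883) / 1.793 = 0.8978 / 1.793 = 0.5007 d.
L(t_c) = L₀ e^(−k_d t_c) = 16.7 × 0.8447 = 14.11 mg/L, and at the critical point k_a D_c = k_d L, so D_c = (0.337/2.13) × 14.11 = 2.232 mg/L.
Minimum DO = C_s − D_c = 10.6 − 2.232 = 8.368 mg/L.
x_c = v t_c = 0.538 m/s × 0.5007 d × 86400 s/d = 23280 m ≈ 23.3 km.

t_c ≈ 0.501 d; D_c ≈ 2.23 mg/L; min DO ≈ 8.37 mg/L; x_c ≈ 23.3 km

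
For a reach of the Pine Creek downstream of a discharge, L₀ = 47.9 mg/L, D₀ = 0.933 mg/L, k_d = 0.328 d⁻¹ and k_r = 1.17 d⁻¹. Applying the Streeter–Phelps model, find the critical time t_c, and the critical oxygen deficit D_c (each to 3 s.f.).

t_c ≈ 1.45 d; D_c ≈ 8.35 mg/L

t_c = [1/(k_r−k_d)] ln[(k_r/k_d)(1 − D₀(k_r−k_d)/(k_d L₀))]
= [1/(1.17−0.328)] ln[(1.17/0.328)(1 − 0.933×0.8420/(0.328×47.9))]
= (1/0.8420) ln[3.567 × 0.9500] = 1.188 × ln(3.389) = 1.188 × 1.220 = 1.449 d.
L(t_c) = L₀ e^(−k_d t_c) = 47.9 × 0.6216 = 29.78 mg/L, and at the critical point k_r D_c = k_d L, so D_c = (0.328/1.17) × 29.78 = 8.347 mg/L.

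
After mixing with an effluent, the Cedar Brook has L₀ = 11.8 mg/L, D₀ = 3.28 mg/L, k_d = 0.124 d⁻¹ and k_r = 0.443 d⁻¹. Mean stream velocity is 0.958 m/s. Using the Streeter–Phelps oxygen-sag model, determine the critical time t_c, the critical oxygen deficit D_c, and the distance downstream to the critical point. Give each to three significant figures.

t_c ≈ 0.0555 d; D_c ≈ 3.28 mg/L; x_c ≈ 4.59 km

t_c = [1/(k_r−k_d)] ln[(k_r/k_d)(1 − D₀(k_r−k_d)/(k_d L₀))]
= [1/(0.443−0.124)] ln[(0.443/0.124)(1 − 3.28×0.3190/(0.124×11.8))]
= (1/0.3190) ln[3.573 × 0.2849] = 3.135 × ln(1.018) = 3.135 × 0.01771 = 0.05550 d.
L(t_c) = L₀ e^(−k_d t_c) = 11.8 × 0.9931 = 11.72 mg/L, and at the critical point k_r D_c = k_d L, so D_c = (0.124/0.443) × 11.72 = 3.280 mg/L.
x_c = v t_c = 0.958 m/s × 0.05550 d × 86400 s/d = 4594 m ≈ 4.59 km.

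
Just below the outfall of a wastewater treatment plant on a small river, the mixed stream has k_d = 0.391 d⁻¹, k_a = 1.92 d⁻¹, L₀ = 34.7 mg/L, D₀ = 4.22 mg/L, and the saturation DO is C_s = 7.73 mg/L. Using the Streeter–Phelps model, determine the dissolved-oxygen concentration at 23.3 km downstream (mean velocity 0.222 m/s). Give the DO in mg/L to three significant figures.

DO ≈ 2.66 mg/L

Travel time t = x/v = 23.3 km / (0.222 m/s) = 23300 m / 0.222 m/s = 105000 s = 1.215 d.
k_d L₀/(k_a−k_d) = 0.391×34.7/(1.92−0.391) = 13.57/1.529 = 8.874 mg/L.
e^(−k_d t) = e^(−0.391×1.215) = 0.6219; e^(−k_a t) = e^(−1.92×1.215) = 0.09707.
D = 8.874 × (0.6219 − 0.09707) + 4.22 × 0.09707 = 4.657 + 0.4096 = 5.067 mg/L.
DO = C_s − D = 7.73 − 5.067 = 2.663 mg/L.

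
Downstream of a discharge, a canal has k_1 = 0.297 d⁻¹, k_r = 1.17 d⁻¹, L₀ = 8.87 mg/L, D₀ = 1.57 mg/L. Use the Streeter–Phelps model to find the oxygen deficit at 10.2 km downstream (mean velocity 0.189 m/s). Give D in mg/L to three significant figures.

D ≈ 1.81 mg/L

Travel time t = x/v = 10.2 km / (0.189 m/s) = 10200 m / 0.189 m/s = 53970 s = 0.6246 d.
k_1 L₀/(k_r−k_1) = 0.297×8.87/(1.17−0.297) = 2.634/0.8730 = 3.018 mg/L.
e^(−k_1 t) = e^(−0.297×0.6246) = 0.8307; e^(−k_r t) = e^(−1.17×0.6246) = 0.4815.
D = 3.018 × (0.8307 − 0.4815) + 1.57 × 0.4815 = 1.054 + 0.7560 = 1.810 mg/L.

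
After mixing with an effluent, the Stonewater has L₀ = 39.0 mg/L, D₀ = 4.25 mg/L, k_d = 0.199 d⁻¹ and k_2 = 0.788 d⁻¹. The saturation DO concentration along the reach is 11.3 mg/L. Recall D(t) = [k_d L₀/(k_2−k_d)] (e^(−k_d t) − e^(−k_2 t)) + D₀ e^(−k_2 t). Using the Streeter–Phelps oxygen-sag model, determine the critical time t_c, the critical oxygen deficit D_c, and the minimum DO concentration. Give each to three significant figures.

t_c = [1/(k_2−k_d)] ln[(k_2/k_d)(1 − D₀(k_2−k_d)/(k_d L₀))]
= [1/(0.788−0.199)] ln[(0.788/0.199)(1 − 4.25×0.5890/(0.199×39.0))]
= (1/0.5890) ln[3.960 × 0.6775] = 1.698 × ln(2.683) = 1.698 × 0.9868 = 1.675 d.
D_c = (k_d/k_2) L₀ e^(−k_d t_c) = (0.199/0.788) × 39.0 × e^(−0.199×1.675) = 0.2525 × 39.0 × 0.7165 = 7.057 mg/L.
Minimum DO = C_s − D_c = 11.3 − 7.057 = 4.243 mg/L.

t_c ≈ 1.68 d; D_c ≈ 7.06 mg/L; min DO ≈ 4.24 mg/L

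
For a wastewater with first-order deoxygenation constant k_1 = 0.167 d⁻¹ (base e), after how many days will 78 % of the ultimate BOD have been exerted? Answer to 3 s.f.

t ≈ 9.07 d

y/L₀ = 1 − e^(−k_1 t) = 0.78 ⇒ e^(−k_1 t) = 0.220
t = −ln(0.220) / 0.167 = 1.514 / 0.167 = 9.067 d.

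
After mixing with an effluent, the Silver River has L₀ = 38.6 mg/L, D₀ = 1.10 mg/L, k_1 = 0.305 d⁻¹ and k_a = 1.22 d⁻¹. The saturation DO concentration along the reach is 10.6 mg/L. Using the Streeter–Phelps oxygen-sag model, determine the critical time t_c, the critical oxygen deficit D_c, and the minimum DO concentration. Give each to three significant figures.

t_c ≈ 1.42 d; D_c ≈ 6.26 mg/L; min DO ≈ 4.34 mg/L

With k_a/k_1 = 4.000 and 1 − D₀(k_a−k_1)/(k_1 L₀) = 0.9145,
t_c = ln(4.000 × 0.9145) / (1.22 − 0.305) = ln(3.658) / 0.9150 = 1.297/0.9150 = 1.417 d.
L(t_c) = L₀ e^(−k_1 t_c) = 38.6 × 0.6490 = 25.05 mg/L, and at the critical point k_a D_c = k_1 L, so D_c = (0.305/1.22) × 25.05 = 6.263 mg/L.
Minimum DO = C_s − D_c = 10.6 − 6.263 = 4.337 mg/L.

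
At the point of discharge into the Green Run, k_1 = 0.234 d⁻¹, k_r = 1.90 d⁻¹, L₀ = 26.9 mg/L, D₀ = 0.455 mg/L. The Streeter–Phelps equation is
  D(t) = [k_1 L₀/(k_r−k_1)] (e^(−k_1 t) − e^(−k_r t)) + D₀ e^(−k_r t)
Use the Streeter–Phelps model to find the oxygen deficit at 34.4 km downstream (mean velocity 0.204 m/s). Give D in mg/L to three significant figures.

D ≈ 2.31 mg/L

Travel time t = x/v = 34.4 km / (0.204 m/s) = 34400 m / 0.204 m/s = 168600 s = 1.952 d.
k_1 L₀/(k_r−k_1) = 0.234×26.9/(1.90−0.234) = 6.295/1.666 = 3.778 mg/L.
e^(−k_1 t) = e^(−0.234×1.952) = 0.6334; e^(−k_r t) = e^(−1.90×1.952) = 0.02452.
D = 3.778 × (0.6334 − 0.02452) + 0.455 × 0.02452 = 2.300 + 0.01116 = 2.312 mg/L.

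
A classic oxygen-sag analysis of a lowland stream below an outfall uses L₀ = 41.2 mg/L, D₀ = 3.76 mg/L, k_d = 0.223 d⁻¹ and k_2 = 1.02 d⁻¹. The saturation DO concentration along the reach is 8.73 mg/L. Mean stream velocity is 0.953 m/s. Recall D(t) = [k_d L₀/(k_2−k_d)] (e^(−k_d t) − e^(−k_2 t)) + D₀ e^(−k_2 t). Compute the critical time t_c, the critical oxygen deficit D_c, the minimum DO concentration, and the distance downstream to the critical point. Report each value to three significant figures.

t_c ≈ 1.41 d; D_c ≈ 6.57 mg/L; min DO ≈ 2.16 mg/L; x_c ≈ 116 km

With k_2/k_d = 4.574 and 1 − D₀(k_2−k_d)/(k_d L₀) = 0.6738,
t_c = ln(4.574 × 0.6738) / (1.02 − 0.223) = ln(3.082) / 0.7970 = 1.126/0.7970 = 1.412 d.
L(t_c) = L₀ e^(−k_d t_c) = 41.2 × 0.7298 = 30.07 mg/L, and at the critical point k_2 D_c = k_d L, so D_c = (0.223/1.02) × 30.07 = 6.574 mg/L.
Minimum DO = C_s − D_c = 8.73 − 6.574 = 2.156 mg/L.
x_c = v t_c = 0.953 m/s × 1.412 d × 86400 s/d = 116300 m ≈ 116 km.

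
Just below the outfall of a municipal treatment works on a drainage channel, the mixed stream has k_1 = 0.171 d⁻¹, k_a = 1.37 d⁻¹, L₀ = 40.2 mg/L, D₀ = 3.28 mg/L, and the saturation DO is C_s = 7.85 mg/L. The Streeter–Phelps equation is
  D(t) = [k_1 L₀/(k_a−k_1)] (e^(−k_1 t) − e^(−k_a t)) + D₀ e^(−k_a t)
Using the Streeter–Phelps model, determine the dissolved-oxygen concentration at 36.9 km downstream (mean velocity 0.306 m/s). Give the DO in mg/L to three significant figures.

Travel time t = x/v = 36.9 km / (0.306 m/s) = 36900 m / 0.306 m/s = 120600 s = 1.396 d.
k_1 L₀/(k_a−k_1) = 0.171×40.2/(1.37−0.171) = 6.874/1.199 = 5.733 mg/L.
e^(−k_1 t) = e^(−0.171×1.396) = 0.7877; e^(−k_a t) = e^(−1.37×1.396) = 0.1478.
D = 5.733 × (0.7877 − 0.1478) + 3.28 × 0.1478 = 3.669 + 0.4847 = 4.153 mg/L.
DO = C_s − D = 7.85 − 4.153 = 3.697 mg/L.

DO ≈ 3.70 mg/L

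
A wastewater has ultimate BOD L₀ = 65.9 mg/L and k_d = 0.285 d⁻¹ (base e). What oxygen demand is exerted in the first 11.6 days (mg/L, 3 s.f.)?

y_t = L₀(1 − e^(−k_d t)) = 65.9 × (1 − e^(−0.285×11.6))
= 65.9 × (1 − 0.03666) = 65.9 × 0.9633 = 63.48 mg/L.

y ≈ 63.5 mg/L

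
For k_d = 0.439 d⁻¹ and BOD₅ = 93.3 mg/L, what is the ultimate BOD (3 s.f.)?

L₀ ≈ 105 mg/L

BOD₅ = L₀(1 − e^(−5k_d)) ⇒ L₀ = BOD₅ / (1 − e^(−5×0.439))
= 93.3 / (1 − 0.1114) = 93.3 / 0.8886 = 105.0 mg/L.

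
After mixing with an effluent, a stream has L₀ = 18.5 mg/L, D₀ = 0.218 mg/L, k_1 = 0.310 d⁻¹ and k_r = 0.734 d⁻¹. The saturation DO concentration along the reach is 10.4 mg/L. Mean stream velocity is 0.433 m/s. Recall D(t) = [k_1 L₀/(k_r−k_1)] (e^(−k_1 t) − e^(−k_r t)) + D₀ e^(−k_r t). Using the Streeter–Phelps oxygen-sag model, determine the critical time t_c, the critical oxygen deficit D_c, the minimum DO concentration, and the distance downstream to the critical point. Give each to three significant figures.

t_c ≈ 1.99 d; D_c ≈ 4.21 mg/L; min DO ≈ 6.19 mg/L; x_c ≈ 74.6 km

With k_r/k_1 = 2.368 and 1 − D₀(k_r−k_1)/(k_1 L₀) = 0.9839,
t_c = ln(2.368 × 0.9839) / (0.734 − 0.310) = ln(2.330) / 0.4240 = 0.8457/0.4240 = 1.995 d.
L(t_c) = L₀ e^(−k_1 t_c) = 18.5 × 0.5389 = 9.969 mg/L, and at the critical point k_r D_c = k_1 L, so D_c = (0.310/0.734) × 9.969 = 4.210 mg/L.
Minimum DO = C_s − D_c = 10.4 − 4.210 = 6.190 mg/L.
x_c = v t_c = 0.433 m/s × 1.995 d × 86400 s/d = 74620 m ≈ 74.6 km.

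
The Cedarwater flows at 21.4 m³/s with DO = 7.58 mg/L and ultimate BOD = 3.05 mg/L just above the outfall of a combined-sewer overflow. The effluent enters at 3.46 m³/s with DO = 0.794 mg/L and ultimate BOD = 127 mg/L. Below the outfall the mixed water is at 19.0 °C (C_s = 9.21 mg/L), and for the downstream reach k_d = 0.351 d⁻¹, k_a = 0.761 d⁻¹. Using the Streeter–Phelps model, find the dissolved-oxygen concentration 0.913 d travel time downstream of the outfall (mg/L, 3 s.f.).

DO ≈ 3.99 mg/L

Mixed DO = (21.4×7.58 + 3.46×0.794)/(21.4+3.46) = 165.0/24.86 = 6.636 mg/L.
Mixed L₀ = (21.4×3.05 + 3.46×127)/(24.86) = 504.7/24.86 = 20.30 mg/L.
Initial deficit D₀ = C_s − DO₀ = 9.21 − 6.636 = 2.574 mg/L.
D(0.913) = [0.351×20.30/(0.761−0.351)](e^(−0.351×0.913) − e^(−0.761×0.913)) + 2.574 e^(−0.761×0.913)
= 17.38 × (0.7258 − 0.4992) + 2.574 × 0.4992 = 5.224 mg/L.
DO = 9.21 − 5.224 = 3.986 mg/L.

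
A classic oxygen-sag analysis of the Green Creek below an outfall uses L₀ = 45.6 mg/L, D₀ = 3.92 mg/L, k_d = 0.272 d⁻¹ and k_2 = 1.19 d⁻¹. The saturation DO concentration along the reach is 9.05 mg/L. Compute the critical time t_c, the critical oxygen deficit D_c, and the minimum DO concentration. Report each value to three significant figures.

t_c ≈ 1.23 d; D_c ≈ 7.45 mg/L; min DO ≈ 1.60 mg/L

t_c = [1/(k_2−k_d)] ln[(k_2/k_d)(1 − D₀(k_2−k_d)/(k_d L₀))]
= [1/(1.19−0.272)] ln[(1.19/0.272)(1 − 3.92×0.9180/(0.272×45.6))]
= (1/0.9180) ln[4.375 × 0.7099] = 1.089 × ln(3.106) = 1.089 × 1.133 = 1.234 d.
D_c = (k_d/k_2) L₀ e^(−k_d t_c) = (0.272/1.19) × 45.6 × e^(−0.272×1.234) = 0.2286 × 45.6 × 0.7148 = 7.450 mg/L.
Minimum DO = C_s − D_c = 9.05 − 7.450 = 1.600 mg/L.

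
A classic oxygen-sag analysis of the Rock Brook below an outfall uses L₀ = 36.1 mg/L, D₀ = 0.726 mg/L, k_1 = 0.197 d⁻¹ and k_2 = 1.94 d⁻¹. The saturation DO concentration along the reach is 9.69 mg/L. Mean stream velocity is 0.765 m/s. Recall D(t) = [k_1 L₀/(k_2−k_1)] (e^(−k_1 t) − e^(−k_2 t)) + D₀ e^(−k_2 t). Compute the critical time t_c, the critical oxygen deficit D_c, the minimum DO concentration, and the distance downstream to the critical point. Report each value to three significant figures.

t_c ≈ 1.20 d; D_c ≈ 2.89 mg/L; min DO ≈ 6.80 mg/L; x_c ≈ 79.3 km

t_c = [1/(k_2−k_1)] ln[(k_2/k_1)(1 − D₀(k_2−k_1)/(k_1 L₀))]
= [1/(1.94−0.197)] ln[(1.94/0.197)(1 − 0.726×1.743/(0.197×36.1))]
= (1/1.743) ln[9.848 × 0.8221] = 0.5737 × ln(8.095) = 0.5737 × 2.091 = 1.200 d.
D_c = (k_1/k_2) L₀ e^(−k_1 t_c) = (0.197/1.94) × 36.1 × e^(−0.197×1.200) = 0.1015 × 36.1 × 0.7895 = 2.894 mg/L.
Minimum DO = C_s − D_c = 9.69 − 2.894 = 6.796 mg/L.
x_c = v t_c = 0.765 m/s × 1.200 d × 86400 s/d = 79300 m ≈ 79.3 km.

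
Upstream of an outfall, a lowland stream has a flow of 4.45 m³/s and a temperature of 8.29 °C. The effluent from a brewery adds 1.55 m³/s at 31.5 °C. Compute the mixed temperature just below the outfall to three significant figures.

14.3 °C

Flow-weighted mixing: C = (Q_r C_r + Q_w C_w)/(Q_r + Q_w)
= (4.45×8.29 + 1.55×31.5)/(4.45 + 1.55) = 85.72/6.000 = 14.29 °C.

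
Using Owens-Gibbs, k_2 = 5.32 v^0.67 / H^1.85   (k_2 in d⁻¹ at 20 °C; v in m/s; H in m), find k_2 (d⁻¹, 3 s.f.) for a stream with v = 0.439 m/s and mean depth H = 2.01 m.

k_2 ≈ 0.842 d⁻¹

k_2 = 5.32 × 0.439^0.67 / 2.01^1.85 = 5.32 × 0.5760 / 3.638 = 0.8423 d⁻¹.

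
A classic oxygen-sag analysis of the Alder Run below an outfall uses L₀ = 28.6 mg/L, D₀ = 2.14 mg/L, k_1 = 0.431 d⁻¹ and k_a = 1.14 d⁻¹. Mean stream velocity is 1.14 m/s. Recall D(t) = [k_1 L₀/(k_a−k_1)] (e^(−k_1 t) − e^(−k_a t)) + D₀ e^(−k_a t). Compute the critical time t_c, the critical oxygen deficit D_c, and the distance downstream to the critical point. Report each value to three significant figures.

t_c ≈ 1.19 d; D_c ≈ 6.48 mg/L; x_c ≈ 117 km

t_c = [1/(k_a−k_1)] ln[(k_a/k_1)(1 − D₀(k_a−k_1)/(k_1 L₀))]
= [1/(1.14−0.431)] ln[(1.14/0.431)(1 − 2.14×0.7090/(0.431×28.6))]
= (1/0.7090) ln[2.645 × 0.8769] = 1.410 × ln(2.319) = 1.410 × 0.8413 = 1.187 d.
L(t_c) = L₀ e^(−k_1 t_c) = 28.6 × 0.5996 = 17.15 mg/L, and at the critical point k_a D_c = k_1 L, so D_c = (0.431/1.14) × 17.15 = 6.484 mg/L.
x_c = v t_c = 1.14 m/s × 1.187 d × 86400 s/d = 116900 m ≈ 117 km.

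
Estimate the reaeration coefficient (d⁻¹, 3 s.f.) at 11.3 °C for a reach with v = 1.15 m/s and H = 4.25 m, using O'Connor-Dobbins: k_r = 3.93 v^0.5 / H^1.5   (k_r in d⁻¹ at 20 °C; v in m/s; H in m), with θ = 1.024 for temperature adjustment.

k_r ≈ 0.391 d⁻¹

k_r(20) = 3.93 × 1.15^0.5 / 4.25^1.5 = 3.93 × 1.072 / 8.762 = 0.4810 d⁻¹.
k_r(11.3) = 0.4810 × 1.024^(11.3−20) = 0.4810 × 0.8136 = 0.3913 d⁻¹.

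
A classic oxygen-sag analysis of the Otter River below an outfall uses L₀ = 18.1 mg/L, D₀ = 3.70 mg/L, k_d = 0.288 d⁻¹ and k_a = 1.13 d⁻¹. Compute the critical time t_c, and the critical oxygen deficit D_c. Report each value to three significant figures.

t_c ≈ 0.542 d; D_c ≈ 3.95 mg/L

t_c = [1/(k_a−k_d)] ln[(k_a/k_d)(1 − D₀(k_a−k_d)/(k_d L₀))]
= [1/(1.13−0.288)] ln[(1.13/0.288)(1 − 3.70×0.8420/(0.288×18.1))]
= (1/0.8420) ln[3.924 × 0.4024] = 1.188 × ln(1.579) = 1.188 × 0.4566 = 0.5423 d.
L(t_c) = L₀ e^(−k_d t_c) = 18.1 × 0.8554 = 15.48 mg/L, and at the critical point k_a D_c = k_d L, so D_c = (0.288/1.13) × 15.48 = 3.946 mg/L.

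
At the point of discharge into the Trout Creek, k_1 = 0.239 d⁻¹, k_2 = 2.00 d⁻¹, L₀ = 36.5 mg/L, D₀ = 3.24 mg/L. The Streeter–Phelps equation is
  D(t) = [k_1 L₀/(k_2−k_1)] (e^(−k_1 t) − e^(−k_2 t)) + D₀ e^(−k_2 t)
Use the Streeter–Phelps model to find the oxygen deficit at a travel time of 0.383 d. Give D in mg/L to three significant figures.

D ≈ 3.72 mg/L

k_1 L₀/(k_2−k_1) = 0.239×36.5/(2.00−0.239) = 8.723/1.761 = 4.954 mg/L.
e^(−k_1 t) = e^(−0.239×0.3830) = 0.9125; e^(−k_2 t) = e^(−2.00×0.3830) = 0.4649.
D = 4.954 × (0.9125 − 0.4649) + 3.24 × 0.4649 = 2.218 + 1.506 = 3.724 mg/L.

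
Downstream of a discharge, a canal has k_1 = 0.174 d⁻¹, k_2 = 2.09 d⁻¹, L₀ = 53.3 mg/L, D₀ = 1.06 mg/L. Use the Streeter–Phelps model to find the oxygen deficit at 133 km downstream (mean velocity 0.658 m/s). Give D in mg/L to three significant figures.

Travel time t = x/v = 133 km / (0.658 m/s) = 133000 m / 0.658 m/s = 202100 s = 2.339 d.
k_1 L₀/(k_2−k_1) = 0.174×53.3/(2.09−0.174) = 9.274/1.916 = 4.840 mg/L.
e^(−k_1 t) = e^(−0.174×2.339) = 0.6656; e^(−k_2 t) = e^(−2.09×2.339) = 0.007526.
D = 4.840 × (0.6656 − 0.007526) + 1.06 × 0.007526 = 3.185 + 0.007977 = 3.193 mg/L.

D ≈ 3.19 mg/L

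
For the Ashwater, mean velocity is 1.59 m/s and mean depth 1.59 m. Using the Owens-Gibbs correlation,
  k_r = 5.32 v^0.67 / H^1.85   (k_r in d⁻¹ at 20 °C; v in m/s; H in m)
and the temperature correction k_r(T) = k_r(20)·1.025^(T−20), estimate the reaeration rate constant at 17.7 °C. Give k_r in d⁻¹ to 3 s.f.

k_r(20) = 5.32 × 1.59^0.67 / 1.59^1.85 = 5.32 × 1.364 / 2.358 = 3.078 d⁻¹.
k_r(17.7) = 3.078 × 1.025^(17.7−20) = 3.078 × 0.9448 = 2.908 d⁻¹.

k_r ≈ 2.91 d⁻¹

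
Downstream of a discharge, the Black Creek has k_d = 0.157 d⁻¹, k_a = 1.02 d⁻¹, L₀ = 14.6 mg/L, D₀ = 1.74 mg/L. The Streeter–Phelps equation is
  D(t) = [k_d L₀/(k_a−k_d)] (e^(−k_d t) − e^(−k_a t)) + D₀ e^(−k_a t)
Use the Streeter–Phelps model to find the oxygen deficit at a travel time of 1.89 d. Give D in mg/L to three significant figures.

D ≈ 1.84 mg/L

k_d L₀/(k_a−k_d) = 0.157×14.6/(1.02−0.157) = 2.292/0.8630 = 2.656 mg/L.
e^(−k_d t) = e^(−0.157×1.890) = 0.7432; e^(−k_a t) = e^(−1.02×1.890) = 0.1455.
D = 2.656 × (0.7432 − 0.1455) + 1.74 × 0.1455 = 1.588 + 0.2531 = 1.841 mg/L.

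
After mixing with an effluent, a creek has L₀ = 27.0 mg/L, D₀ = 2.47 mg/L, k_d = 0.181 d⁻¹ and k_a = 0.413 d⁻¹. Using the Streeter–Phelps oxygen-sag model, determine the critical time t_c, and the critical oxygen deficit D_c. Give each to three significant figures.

With k_a/k_d = 2.282 and 1 − D₀(k_a−k_d)/(k_d L₀) = 0.8827,
t_c = ln(2.282 × 0.8827) / (0.413 − 0.181) = ln(2.014) / 0.2320 = 0.7002/0.2320 = 3.018 d.
L(t_c) = L₀ e^(−k_d t_c) = 27.0 × 0.5791 = 15.64 mg/L, and at the critical point k_a D_c = k_d L, so D_c = (0.181/0.413) × 15.64 = 6.852 mg/L.

t_c ≈ 3.02 d; D_c ≈ 6.85 mg/L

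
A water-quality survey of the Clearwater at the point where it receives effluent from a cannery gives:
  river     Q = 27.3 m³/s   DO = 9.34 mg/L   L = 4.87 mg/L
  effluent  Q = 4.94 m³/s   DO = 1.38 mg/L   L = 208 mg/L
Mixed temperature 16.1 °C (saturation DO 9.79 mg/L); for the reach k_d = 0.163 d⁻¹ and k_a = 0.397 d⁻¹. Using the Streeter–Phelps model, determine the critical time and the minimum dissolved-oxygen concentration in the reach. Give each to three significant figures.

Mixed DO = (27.3×9.34 + 4.94×1.38)/(27.3+4.94) = 261.8/32.24 = 8.120 mg/L.
Mixed L₀ = (27.3×4.87 + 4.94×208)/(32.24) = 1160/32.24 = 35.99 mg/L.
Initial deficit D₀ = C_s − DO₀ = 9.79 − 8.120 = 1.670 mg/L.
t_c = (1/0.2340) ln[(0.397/0.163)(1 − 1.670×0.2340/(0.163×35.99))] = 4.274 × ln(2.273) = 3.510 d.
D_c = (0.163/0.397) × 35.99 × e^(−0.163×3.510) = 0.4106 × 35.99 × 0.5643 = 8.340 mg/L.
Minimum DO = 9.79 − 8.340 = 1.450 mg/L.

t_c ≈ 3.51 d; minimum DO ≈ 1.45 mg/L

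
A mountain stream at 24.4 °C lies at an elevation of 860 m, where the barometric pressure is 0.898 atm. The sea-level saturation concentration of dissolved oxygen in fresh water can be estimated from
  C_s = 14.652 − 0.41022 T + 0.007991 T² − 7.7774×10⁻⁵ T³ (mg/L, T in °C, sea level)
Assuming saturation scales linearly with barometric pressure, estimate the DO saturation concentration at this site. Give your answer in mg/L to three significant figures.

C_s ≈ 7.43 mg/L

At sea level: C_s = 14.652 − 0.41022×24.4 + 0.007991×24.4² − 7.7774×10⁻⁵×24.4³ = 8.270 mg/L.
Pressure correction: C_s' = 8.270 × 0.898 = 7.427 mg/L.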